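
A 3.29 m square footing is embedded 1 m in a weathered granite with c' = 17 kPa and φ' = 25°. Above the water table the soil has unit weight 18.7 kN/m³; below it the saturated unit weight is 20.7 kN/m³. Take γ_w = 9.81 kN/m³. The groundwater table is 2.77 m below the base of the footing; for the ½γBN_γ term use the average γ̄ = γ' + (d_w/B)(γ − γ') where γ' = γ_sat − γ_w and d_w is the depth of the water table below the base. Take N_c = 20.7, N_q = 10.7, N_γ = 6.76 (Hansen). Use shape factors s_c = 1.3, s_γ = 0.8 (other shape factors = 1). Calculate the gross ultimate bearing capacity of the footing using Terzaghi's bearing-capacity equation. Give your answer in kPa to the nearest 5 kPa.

q_ult ≈ 815 kPa

Effective surcharge at the founding depth q = γ·D_f = 18.7 × 1 = 18.7 kPa.
With d_w = 2.77 m < B, γ̄ = 10.89 + (2.77/3.29) × (18.7 − 10.89) = 17.466 kN/m³.
q_ult = c·N_c·s_c + q·N_q + 0.5·γ·B·N_γ·s_γ
     = 17 × 20.7 × 1.3 + 18.7 × 10.7 + 0.5 × 17.466 × 3.29 × 6.76 × 0.8
     = 457.47 + 200.09 + 155.38 = 812.94 kPa.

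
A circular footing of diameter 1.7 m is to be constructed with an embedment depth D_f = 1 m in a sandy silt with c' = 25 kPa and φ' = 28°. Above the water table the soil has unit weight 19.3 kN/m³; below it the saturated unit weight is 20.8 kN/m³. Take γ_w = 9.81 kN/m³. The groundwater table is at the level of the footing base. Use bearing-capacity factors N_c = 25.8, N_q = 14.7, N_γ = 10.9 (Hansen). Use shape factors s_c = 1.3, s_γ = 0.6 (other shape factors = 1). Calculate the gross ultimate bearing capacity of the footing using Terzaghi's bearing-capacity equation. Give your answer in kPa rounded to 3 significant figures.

Overburden at base level: q = 19.3 × 1 = 19.3 kPa.
Below the base the soil is submerged, so the ½γBN_γ term uses γ' = 20.8 − 9.81 = 10.99 kN/m³.
Cohesion term c·N_c·s_c = 25 × 25.8 × 1.3 = 838.5 kPa; surcharge term q·N_q = 19.3 × 14.7 = 283.71 kPa; self-weight term 0.5·γ·B·N_γ·s_γ = 0.5 × 10.99 × 1.7 × 10.9 × 0.6 = 61.093 kPa.
q_ult = 838.5 + 283.71 + 61.093 = 1183.3 kPa.

q_ult ≈ 1180 kPa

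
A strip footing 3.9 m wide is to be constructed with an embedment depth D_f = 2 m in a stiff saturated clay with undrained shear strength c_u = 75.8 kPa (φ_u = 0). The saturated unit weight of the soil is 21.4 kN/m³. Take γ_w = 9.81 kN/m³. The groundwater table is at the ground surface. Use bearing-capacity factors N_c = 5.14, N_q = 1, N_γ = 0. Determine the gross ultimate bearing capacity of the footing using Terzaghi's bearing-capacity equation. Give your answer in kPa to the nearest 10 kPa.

With the water table at the surface the whole profile is submerged: γ' = 21.4 − 9.81 = 11.59 kN/m³, so q = γ'·D_f = 23.18 kPa.
q_ult = c·N_c + q·N_q
     = 75.8 × 5.14 + 23.18 × 1
     = 389.61 + 23.18 = 412.79 kPa.

q_ult ≈ 410 kPa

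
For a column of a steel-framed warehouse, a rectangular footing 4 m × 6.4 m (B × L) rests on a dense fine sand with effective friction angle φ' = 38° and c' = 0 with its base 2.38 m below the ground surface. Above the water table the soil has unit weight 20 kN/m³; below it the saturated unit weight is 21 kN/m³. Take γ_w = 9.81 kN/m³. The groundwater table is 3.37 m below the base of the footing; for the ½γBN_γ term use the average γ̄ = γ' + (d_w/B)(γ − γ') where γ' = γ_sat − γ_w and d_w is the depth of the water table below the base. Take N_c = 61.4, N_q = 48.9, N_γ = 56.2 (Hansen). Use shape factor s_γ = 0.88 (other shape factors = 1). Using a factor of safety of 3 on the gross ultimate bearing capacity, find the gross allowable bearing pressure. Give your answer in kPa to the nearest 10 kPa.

q_all ≈ 1390 kPa

q = γ·D_f = 20 × 2.38 = 47.6 kPa.
γ' = 11.19 kN/m³; averaging over the depth B below the base, γ̄ = γ' + (d_w/B)(γ − γ') = 18.612 kN/m³.
q·N_q = 47.6 × 48.9 = 2327.6 kPa
0.5·γ·B·N_γ·s_γ = 0.5 × 18.612 × 4 × 56.2 × 0.88 = 1841 kPa
q_ult = 2327.6 + 1841 = 4168.6 kPa.
q_all = 4168.6 / 3 = 1389.5 kPa.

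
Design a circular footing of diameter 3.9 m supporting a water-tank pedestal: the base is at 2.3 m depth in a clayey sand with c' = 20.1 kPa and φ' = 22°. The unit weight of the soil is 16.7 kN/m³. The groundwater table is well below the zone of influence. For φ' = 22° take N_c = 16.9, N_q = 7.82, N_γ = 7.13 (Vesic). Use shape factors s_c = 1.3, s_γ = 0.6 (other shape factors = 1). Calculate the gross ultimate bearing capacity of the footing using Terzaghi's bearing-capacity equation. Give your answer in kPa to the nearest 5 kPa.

q_ult ≈ 880 kPa

q = γ·D_f = 16.7 × 2.3 = 38.41 kPa.
c·N_c·s_c = 20.1 × 16.9 × 1.3 = 441.6 kPa
q·N_q = 38.41 × 7.82 = 300.37 kPa
0.5·γ·B·N_γ·s_γ = 0.5 × 16.7 × 3.9 × 7.13 × 0.6 = 139.31 kPa
q_ult = 441.6 + 300.37 + 139.31 = 881.28 kPa.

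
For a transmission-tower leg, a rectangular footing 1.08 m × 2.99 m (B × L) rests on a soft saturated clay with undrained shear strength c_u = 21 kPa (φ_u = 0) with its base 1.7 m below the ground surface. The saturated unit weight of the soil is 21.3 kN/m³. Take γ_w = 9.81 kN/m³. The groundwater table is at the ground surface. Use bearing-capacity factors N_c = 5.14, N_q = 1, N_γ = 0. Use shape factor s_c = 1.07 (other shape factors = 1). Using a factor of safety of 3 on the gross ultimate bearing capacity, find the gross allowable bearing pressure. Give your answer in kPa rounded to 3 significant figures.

γ' = 21.3 − 9.81 = 11.49 kN/m³ (submerged throughout). q = 11.49 × 1.7 = 19.533 kPa.
c·N_c·s_c = 21 × 5.14 × 1.07 = 115.5 kPa
q·N_q = 19.533 × 1 = 19.533 kPa
q_ult = 115.5 + 19.533 = 135.03 kPa.
q_all = 135.03 / 3 = 45.01 kPa.

q_all ≈ 45 kPa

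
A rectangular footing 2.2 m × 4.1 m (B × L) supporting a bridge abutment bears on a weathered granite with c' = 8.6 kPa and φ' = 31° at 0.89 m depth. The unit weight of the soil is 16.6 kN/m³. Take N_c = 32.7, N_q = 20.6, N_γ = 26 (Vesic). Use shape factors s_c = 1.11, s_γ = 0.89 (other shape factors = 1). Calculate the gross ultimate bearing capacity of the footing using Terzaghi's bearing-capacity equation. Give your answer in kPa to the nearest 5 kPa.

Overburden at base level: q = 16.6 × 0.89 = 14.774 kPa.
Cohesion term c·N_c·s_c = 8.6 × 32.7 × 1.11 = 312.15 kPa; surcharge term q·N_q = 14.774 × 20.6 = 304.34 kPa; self-weight term 0.5·γ·B·N_γ·s_γ = 0.5 × 16.6 × 2.2 × 26 × 0.89 = 422.54 kPa.
q_ult = 312.15 + 304.34 + 422.54 = 1039 kPa.

q_ult ≈ 1040 kPa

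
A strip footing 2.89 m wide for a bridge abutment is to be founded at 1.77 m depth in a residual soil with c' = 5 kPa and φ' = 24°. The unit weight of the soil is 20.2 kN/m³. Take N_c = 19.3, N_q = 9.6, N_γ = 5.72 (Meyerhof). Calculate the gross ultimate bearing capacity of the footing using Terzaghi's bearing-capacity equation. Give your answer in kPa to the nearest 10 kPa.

q_ult ≈ 610 kPa

Overburden at base level: q = 20.2 × 1.77 = 35.754 kPa.
Cohesion term c·N_c = 5 × 19.3 = 96.5 kPa; surcharge term q·N_q = 35.754 × 9.6 = 343.24 kPa; self-weight term 0.5·γ·B·N_γ = 0.5 × 20.2 × 2.89 × 5.72 = 166.96 kPa.
q_ult = 96.5 + 343.24 + 166.96 = 606.7 kPa.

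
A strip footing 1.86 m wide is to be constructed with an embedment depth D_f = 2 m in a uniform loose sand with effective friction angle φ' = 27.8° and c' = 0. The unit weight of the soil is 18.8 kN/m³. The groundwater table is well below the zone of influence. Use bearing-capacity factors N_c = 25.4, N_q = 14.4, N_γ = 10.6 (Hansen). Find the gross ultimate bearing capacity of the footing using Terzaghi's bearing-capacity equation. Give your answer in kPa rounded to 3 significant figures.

q_ult ≈ 727 kPa

Overburden at base level: q = 18.8 × 2 = 37.6 kPa.
Surcharge term q·N_q = 37.6 × 14.4 = 541.44 kPa; self-weight term 0.5·γ·B·N_γ = 0.5 × 18.8 × 1.86 × 10.6 = 185.33 kPa.
q_ult = 541.44 + 185.33 = 726.77 kPa.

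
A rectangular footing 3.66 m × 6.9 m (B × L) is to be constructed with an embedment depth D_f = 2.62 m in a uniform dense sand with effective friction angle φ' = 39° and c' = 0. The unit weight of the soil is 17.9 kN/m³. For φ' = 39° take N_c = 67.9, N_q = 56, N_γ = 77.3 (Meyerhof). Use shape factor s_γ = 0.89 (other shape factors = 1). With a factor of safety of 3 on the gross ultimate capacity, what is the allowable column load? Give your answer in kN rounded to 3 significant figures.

P_all ≈ 41100 kN

Effective surcharge at the founding depth q = γ·D_f = 17.9 × 2.62 = 46.898 kPa.
q_ult = q·N_q + 0.5·γ·B·N_γ·s_γ
     = 46.898 × 56 + 0.5 × 17.9 × 3.66 × 77.3 × 0.89
     = 2626.3 + 2253.6 = 4879.9 kPa.
Gross allowable pressure q_all = 4879.9 / 3 = 1626.6 kPa.
Footing area = 25.254 m², so allowable column load = 1626.6 × 25.254 = 41079 kN.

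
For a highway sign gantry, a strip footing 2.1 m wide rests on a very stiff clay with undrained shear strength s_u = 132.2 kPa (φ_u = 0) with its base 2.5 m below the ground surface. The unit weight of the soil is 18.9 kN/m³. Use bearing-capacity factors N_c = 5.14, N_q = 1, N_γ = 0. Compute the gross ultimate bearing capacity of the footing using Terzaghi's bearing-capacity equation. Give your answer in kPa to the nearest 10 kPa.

q = γ·D_f = 18.9 × 2.5 = 47.25 kPa.
c·N_c = 132.2 × 5.14 = 679.51 kPa
q·N_q = 47.25 × 1 = 47.25 kPa
q_ult = 679.51 + 47.25 = 726.76 kPa.

q_ult ≈ 730 kPa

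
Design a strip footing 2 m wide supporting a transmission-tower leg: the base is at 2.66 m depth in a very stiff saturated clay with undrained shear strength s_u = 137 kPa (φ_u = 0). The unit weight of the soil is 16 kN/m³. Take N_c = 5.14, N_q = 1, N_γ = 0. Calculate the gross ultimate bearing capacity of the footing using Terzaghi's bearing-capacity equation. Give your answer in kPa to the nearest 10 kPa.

q_ult ≈ 750 kPa

q = γ·D_f = 16 × 2.66 = 42.56 kPa.
c·N_c = 137 × 5.14 = 704.18 kPa
q·N_q = 42.56 × 1 = 42.56 kPa
q_ult = 704.18 + 42.56 = 746.74 kPa.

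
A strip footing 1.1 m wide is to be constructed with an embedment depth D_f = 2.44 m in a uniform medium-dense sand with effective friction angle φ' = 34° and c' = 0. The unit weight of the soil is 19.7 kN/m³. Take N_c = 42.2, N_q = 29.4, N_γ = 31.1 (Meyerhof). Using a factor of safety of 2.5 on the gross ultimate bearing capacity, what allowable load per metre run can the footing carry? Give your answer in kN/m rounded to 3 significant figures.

Overburden at base level: q = 19.7 × 2.44 = 48.068 kPa.
Surcharge term q·N_q = 48.068 × 29.4 = 1413.2 kPa; self-weight term 0.5·γ·B·N_γ = 0.5 × 19.7 × 1.1 × 31.1 = 336.97 kPa.
q_ult = 1413.2 + 336.97 = 1750.2 kPa.
Gross allowable pressure q_all = 1750.2 / 2.5 = 700.07 kPa.
Allowable wall load = q_all × B = 700.07 × 1.1 = 770.07 kN per metre run.

≈ 770 kN/m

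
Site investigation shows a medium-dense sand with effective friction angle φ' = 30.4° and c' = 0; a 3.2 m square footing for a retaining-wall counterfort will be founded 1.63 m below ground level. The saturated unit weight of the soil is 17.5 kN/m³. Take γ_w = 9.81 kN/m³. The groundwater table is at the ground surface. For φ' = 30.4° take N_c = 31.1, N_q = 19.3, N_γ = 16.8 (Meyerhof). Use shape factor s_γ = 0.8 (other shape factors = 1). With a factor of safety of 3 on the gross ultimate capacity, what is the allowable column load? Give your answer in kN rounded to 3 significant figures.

P_all ≈ 1390 kN

With the water table at the surface the whole profile is submerged: γ' = 17.5 − 9.81 = 7.69 kN/m³, so q = γ'·D_f = 12.535 kPa; the same γ' applies in the ½γBN_γ term.
q_ult = q·N_q + 0.5·γ·B·N_γ·s_γ
     = 12.535 × 19.3 + 0.5 × 7.69 × 3.2 × 16.8 × 0.8
     = 241.92 + 165.37 = 407.29 kPa.
Gross allowable pressure q_all = 407.29 / 3 = 135.76 kPa.
Footing area = 10.24 m², so allowable column load = 135.76 × 10.24 = 1390.2 kN.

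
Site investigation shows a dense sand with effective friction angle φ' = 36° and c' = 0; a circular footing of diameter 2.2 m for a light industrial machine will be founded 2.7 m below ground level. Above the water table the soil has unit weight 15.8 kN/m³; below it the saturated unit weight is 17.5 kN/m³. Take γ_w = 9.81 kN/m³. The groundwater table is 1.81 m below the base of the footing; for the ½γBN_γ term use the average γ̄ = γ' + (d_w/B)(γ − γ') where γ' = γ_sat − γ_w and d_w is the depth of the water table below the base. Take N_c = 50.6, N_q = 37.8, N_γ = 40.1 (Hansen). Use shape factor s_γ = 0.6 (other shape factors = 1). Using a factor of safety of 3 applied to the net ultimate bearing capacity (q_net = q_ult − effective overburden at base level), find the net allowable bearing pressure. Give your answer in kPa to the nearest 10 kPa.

Overburden at base level: q = 15.8 × 2.7 = 42.66 kPa.
The water table is 1.81 m below the base (< B = 2.2 m), so the ½γBN_γ term uses γ̄ = γ' + (d_w/B)(γ − γ') = 7.69 + (1.81/2.2)(15.8 − 7.69) = 14.362 kN/m³.
Surcharge term q·N_q = 42.66 × 37.8 = 1612.5 kPa; self-weight term 0.5·γ·B·N_γ·s_γ = 0.5 × 14.362 × 2.2 × 40.1 × 0.6 = 380.11 kPa.
q_ult = 1612.5 + 380.11 = 1992.7 kPa.
Net ultimate: q_net = 1992.7 − 42.66 = 1950 kPa.
q_all(net) = 1950 / 3 = 650 kPa.

q_all(net) ≈ 650 kPa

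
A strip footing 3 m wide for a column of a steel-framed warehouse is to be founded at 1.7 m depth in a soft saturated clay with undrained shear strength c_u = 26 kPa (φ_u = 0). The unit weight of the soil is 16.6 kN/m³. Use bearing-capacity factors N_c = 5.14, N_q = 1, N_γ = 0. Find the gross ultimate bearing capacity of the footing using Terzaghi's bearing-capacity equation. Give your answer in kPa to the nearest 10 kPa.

Overburden at base level: q = 16.6 × 1.7 = 28.22 kPa.
Cohesion term c·N_c = 26 × 5.14 = 133.64 kPa; surcharge term q·N_q = 28.22 × 1 = 28.22 kPa.
q_ult = 133.64 + 28.22 = 161.86 kPa.

q_ult ≈ 160 kPa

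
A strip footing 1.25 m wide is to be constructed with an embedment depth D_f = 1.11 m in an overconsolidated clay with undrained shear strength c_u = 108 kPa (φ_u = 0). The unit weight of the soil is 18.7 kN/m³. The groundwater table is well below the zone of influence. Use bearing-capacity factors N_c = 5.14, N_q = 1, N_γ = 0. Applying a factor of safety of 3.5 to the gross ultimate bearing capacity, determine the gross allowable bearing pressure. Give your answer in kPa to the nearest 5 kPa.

q_all ≈ 165 kPa

Effective surcharge at the founding depth q = γ·D_f = 18.7 × 1.11 = 20.757 kPa.
q_ult = c·N_c + q·N_q
     = 108 × 5.14 + 20.757 × 1
     = 555.12 + 20.757 = 575.88 kPa.
q_all = q_ult / FS = 575.88 / 3.5 = 164.54 kPa.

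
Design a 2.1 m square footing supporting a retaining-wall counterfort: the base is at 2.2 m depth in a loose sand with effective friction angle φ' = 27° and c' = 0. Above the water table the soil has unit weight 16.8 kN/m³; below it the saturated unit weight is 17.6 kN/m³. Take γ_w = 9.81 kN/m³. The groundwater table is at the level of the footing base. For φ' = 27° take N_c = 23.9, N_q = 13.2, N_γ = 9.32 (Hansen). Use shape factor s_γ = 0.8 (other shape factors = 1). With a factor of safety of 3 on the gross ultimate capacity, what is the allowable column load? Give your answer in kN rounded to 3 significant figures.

P_all ≈ 807 kN

q = γ·D_f = 16.8 × 2.2 = 36.96 kPa.
For the ½γBN_γ term take γ' = 17.6 − 9.81 = 7.79 kN/m³ (soil below base is submerged).
q·N_q = 36.96 × 13.2 = 487.87 kPa
0.5·γ·B·N_γ·s_γ = 0.5 × 7.79 × 2.1 × 9.32 × 0.8 = 60.986 kPa
q_ult = 487.87 + 60.986 = 548.86 kPa.
Gross allowable pressure q_all = 548.86 / 3 = 182.95 kPa.
Footing area = 4.41 m², so allowable column load = 182.95 × 4.41 = 806.82 kN.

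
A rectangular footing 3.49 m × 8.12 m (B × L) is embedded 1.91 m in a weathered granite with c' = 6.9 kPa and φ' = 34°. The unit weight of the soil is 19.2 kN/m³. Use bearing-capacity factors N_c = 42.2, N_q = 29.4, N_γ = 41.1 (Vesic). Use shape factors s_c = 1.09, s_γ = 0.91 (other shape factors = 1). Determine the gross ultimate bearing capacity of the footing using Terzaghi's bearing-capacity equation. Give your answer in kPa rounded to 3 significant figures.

Effective surcharge at the founding depth q = γ·D_f = 19.2 × 1.91 = 36.672 kPa.
q_ult = c·N_c·s_c + q·N_q + 0.5·γ·B·N_γ·s_γ
     = 6.9 × 42.2 × 1.09 + 36.672 × 29.4 + 0.5 × 19.2 × 3.49 × 41.1 × 0.91
     = 317.39 + 1078.2 + 1253.1 = 2648.6 kPa.

q_ult ≈ 2650 kPa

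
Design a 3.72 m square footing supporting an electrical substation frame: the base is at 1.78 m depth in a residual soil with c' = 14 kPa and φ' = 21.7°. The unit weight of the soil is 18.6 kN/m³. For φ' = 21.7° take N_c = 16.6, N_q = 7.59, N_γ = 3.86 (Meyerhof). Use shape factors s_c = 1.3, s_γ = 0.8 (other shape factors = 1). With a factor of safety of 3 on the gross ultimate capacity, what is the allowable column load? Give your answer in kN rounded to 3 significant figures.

q = γ·D_f = 18.6 × 1.78 = 33.108 kPa.
c·N_c·s_c = 14 × 16.6 × 1.3 = 302.12 kPa
q·N_q = 33.108 × 7.59 = 251.29 kPa
0.5·γ·B·N_γ·s_γ = 0.5 × 18.6 × 3.72 × 3.86 × 0.8 = 106.83 kPa
q_ult = 302.12 + 251.29 + 106.83 = 660.24 kPa.
Gross allowable pressure q_all = 660.24 / 3 = 220.08 kPa.
Footing area = 13.8384 m², so allowable column load = 220.08 × 13.8384 = 3045.6 kN.

P_all ≈ 3050 kN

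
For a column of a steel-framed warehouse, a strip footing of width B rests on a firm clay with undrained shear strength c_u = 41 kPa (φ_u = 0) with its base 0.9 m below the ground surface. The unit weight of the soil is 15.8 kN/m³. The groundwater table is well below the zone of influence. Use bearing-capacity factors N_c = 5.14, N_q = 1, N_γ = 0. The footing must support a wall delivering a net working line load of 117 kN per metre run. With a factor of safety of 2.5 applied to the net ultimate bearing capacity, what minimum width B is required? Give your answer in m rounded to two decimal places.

Overburden at base level: q = 15.8 × 0.9 = 14.22 kPa.
Cohesion term c·N_c = 41 × 5.14 = 210.74 kPa; surcharge term q·N_q = 14.22 × 1 = 14.22 kPa.
q_ult = 210.74 + 14.22 = 224.96 kPa.
For φ = 0 the ½γBN_γ term vanishes, so q_ult is independent of B. q_net = 224.96 − 14.22 = 210.74 kPa; q_all(net) = 210.74/2.5 = 84.296 kPa.
Required width B = w / q_all(net) = 117 / 84.296 = 1.388 m.

B = 1.39 m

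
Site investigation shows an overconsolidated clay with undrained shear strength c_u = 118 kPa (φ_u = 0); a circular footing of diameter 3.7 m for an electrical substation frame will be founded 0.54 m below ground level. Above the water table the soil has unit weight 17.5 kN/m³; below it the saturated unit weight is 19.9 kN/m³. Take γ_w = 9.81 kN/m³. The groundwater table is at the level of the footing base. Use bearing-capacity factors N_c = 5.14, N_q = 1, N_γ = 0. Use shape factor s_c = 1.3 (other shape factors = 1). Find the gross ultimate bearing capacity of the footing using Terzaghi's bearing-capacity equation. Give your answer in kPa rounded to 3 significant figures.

q_ult ≈ 798 kPa

Effective surcharge at the founding depth q = γ·D_f = 17.5 × 0.54 = 9.45 kPa.
q_ult = c·N_c·s_c + q·N_q
     = 118 × 5.14 × 1.3 + 9.45 × 1
     = 788.48 + 9.45 = 797.93 kPa.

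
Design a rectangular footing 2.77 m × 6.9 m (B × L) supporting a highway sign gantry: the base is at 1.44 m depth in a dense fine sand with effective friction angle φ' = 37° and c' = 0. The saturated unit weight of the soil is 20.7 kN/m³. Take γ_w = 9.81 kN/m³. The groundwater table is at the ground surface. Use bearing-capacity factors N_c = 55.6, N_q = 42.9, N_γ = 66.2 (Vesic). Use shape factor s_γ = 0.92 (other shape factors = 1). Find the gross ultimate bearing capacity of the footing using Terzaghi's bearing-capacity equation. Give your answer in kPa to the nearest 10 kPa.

γ' = 20.7 − 9.81 = 10.89 kN/m³ (submerged throughout). q = 10.89 × 1.44 = 15.682 kPa; the same γ' applies in the ½γBN_γ term.
q·N_q = 15.682 × 42.9 = 672.74 kPa
0.5·γ·B·N_γ·s_γ = 0.5 × 10.89 × 2.77 × 66.2 × 0.92 = 918.59 kPa
q_ult = 672.74 + 918.59 = 1591.3 kPa.

q_ult ≈ 1590 kPa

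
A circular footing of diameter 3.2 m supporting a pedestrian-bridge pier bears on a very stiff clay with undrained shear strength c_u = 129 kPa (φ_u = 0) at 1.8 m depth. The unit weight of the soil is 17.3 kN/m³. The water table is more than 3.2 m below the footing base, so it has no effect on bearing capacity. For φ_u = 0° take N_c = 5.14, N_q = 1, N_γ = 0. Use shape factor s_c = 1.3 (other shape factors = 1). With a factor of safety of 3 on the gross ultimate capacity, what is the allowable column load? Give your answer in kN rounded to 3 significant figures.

q = γ·D_f = 17.3 × 1.8 = 31.14 kPa.
c·N_c·s_c = 129 × 5.14 × 1.3 = 861.98 kPa
q·N_q = 31.14 × 1 = 31.14 kPa
q_ult = 861.98 + 31.14 = 893.12 kPa.
Gross allowable pressure q_all = 893.12 / 3 = 297.71 kPa.
Footing area = 8.0425 m², so allowable column load = 297.71 × 8.0425 = 2394.3 kN.

P_all ≈ 2390 kN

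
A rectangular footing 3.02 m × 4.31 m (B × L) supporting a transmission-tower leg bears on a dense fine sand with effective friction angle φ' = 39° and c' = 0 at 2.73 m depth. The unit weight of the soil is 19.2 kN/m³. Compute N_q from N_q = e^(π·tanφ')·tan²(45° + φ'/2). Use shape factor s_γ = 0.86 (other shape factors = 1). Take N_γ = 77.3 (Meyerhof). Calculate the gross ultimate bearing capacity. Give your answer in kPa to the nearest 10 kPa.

q_ult ≈ 4860 kPa

tan39° = 0.8098, so N_q = e^(π×0.8098)·tan²(64.5°) = 12.731 × 4.395 = 55.96.
Overburden at base level: q = 19.2 × 2.73 = 52.416 kPa.
Surcharge term q·N_q = 52.416 × 55.957 = 2933.1 kPa; self-weight term 0.5·γ·B·N_γ·s_γ = 0.5 × 19.2 × 3.02 × 77.3 × 0.86 = 1927.3 kPa.
q_ult = 2933.1 + 1927.3 = 4860.4 kPa.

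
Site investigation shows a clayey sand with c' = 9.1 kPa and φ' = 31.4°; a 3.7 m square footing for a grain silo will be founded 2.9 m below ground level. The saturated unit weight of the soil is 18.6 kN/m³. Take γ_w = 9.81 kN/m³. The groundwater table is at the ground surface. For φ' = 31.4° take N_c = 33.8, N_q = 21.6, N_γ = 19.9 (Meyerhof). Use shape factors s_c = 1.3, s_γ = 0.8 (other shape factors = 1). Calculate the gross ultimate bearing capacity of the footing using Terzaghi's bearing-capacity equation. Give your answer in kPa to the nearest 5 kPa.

γ' = 18.6 − 9.81 = 8.79 kN/m³ (submerged throughout). q = 8.79 × 2.9 = 25.491 kPa; the same γ' applies in the ½γBN_γ term.
c·N_c·s_c = 9.1 × 33.8 × 1.3 = 399.85 kPa
q·N_q = 25.491 × 21.6 = 550.61 kPa
0.5·γ·B·N_γ·s_γ = 0.5 × 8.79 × 3.7 × 19.9 × 0.8 = 258.88 kPa
q_ult = 399.85 + 550.61 + 258.88 = 1209.3 kPa.

q_ult ≈ 1210 kPa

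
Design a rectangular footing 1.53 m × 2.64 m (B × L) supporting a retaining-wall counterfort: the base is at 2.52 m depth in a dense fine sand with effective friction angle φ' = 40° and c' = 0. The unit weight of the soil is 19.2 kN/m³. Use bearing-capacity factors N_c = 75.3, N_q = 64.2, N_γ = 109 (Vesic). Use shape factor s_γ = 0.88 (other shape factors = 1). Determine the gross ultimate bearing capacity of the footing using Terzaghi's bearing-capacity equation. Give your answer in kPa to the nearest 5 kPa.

Effective surcharge at the founding depth q = γ·D_f = 19.2 × 2.52 = 48.384 kPa.
q_ult = q·N_q + 0.5·γ·B·N_γ·s_γ
     = 48.384 × 64.2 + 0.5 × 19.2 × 1.53 × 109 × 0.88
     = 3106.3 + 1408.9 = 4515.1 kPa.

q_ult ≈ 4515 kPa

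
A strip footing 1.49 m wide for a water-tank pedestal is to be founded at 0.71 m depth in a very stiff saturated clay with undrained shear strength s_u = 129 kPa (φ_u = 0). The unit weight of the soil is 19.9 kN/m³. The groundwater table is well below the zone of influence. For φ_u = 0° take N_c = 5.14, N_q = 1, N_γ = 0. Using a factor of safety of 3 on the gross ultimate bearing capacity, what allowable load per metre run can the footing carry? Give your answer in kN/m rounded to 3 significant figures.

q = γ·D_f = 19.9 × 0.71 = 14.129 kPa.
c·N_c = 129 × 5.14 = 663.06 kPa
q·N_q = 14.129 × 1 = 14.129 kPa
q_ult = 663.06 + 14.129 = 677.19 kPa.
Gross allowable pressure q_all = 677.19 / 3 = 225.73 kPa.
Allowable wall load = q_all × B = 225.73 × 1.49 = 336.34 kN per metre run.

≈ 336 kN/m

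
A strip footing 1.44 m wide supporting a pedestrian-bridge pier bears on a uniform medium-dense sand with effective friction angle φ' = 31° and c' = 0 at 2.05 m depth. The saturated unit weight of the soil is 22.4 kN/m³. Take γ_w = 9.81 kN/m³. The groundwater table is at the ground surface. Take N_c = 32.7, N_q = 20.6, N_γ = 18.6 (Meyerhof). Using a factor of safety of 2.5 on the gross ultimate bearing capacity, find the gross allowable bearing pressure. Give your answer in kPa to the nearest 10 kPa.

Water table at ground surface, so effective unit weight γ' = 22.4 − 9.81 = 12.59 kN/m³ is used throughout; overburden q = 12.59 × 2.05 = 25.809 kPa; the same γ' applies in the ½γBN_γ term.
Surcharge term q·N_q = 25.809 × 20.6 = 531.68 kPa; self-weight term 0.5·γ·B·N_γ = 0.5 × 12.59 × 1.44 × 18.6 = 168.61 kPa.
q_ult = 531.68 + 168.61 = 700.28 kPa.
q_all = 700.28 / 2.5 = 280.11 kPa.

q_all ≈ 280 kPa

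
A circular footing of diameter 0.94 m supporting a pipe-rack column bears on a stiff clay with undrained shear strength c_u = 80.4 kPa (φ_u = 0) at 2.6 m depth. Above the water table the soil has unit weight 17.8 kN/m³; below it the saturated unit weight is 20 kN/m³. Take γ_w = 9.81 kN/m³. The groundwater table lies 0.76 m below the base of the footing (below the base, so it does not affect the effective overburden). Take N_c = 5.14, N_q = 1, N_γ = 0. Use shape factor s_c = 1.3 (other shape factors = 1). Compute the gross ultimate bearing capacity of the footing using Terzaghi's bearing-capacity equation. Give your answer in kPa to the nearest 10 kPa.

q = γ·D_f = 17.8 × 2.6 = 46.28 kPa.
c·N_c·s_c = 80.4 × 5.14 × 1.3 = 537.23 kPa
q·N_q = 46.28 × 1 = 46.28 kPa
q_ult = 537.23 + 46.28 = 583.51 kPa.

q_ult ≈ 580 kPa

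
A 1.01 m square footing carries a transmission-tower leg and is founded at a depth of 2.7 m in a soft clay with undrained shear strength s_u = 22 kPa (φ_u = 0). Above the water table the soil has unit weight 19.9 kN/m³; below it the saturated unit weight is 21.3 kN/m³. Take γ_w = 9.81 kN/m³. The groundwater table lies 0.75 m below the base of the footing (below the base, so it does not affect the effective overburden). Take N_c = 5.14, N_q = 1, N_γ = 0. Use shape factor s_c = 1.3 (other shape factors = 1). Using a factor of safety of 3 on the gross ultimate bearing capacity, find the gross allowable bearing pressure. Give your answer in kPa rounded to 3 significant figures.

q_all ≈ 66.9 kPa

Overburden at base level: q = 19.9 × 2.7 = 53.73 kPa.
Cohesion term c·N_c·s_c = 22 × 5.14 × 1.3 = 147 kPa; surcharge term q·N_q = 53.73 × 1 = 53.73 kPa.
q_ult = 147 + 53.73 = 200.73 kPa.
q_all = 200.73 / 3 = 66.911 kPa.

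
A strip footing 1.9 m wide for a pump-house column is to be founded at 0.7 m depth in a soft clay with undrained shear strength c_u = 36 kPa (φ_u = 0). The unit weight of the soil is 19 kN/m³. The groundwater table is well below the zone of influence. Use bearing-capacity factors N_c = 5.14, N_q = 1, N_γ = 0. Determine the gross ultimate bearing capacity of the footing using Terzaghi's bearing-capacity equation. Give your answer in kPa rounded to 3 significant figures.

Effective surcharge at the founding depth q = γ·D_f = 19 × 0.7 = 13.3 kPa.
q_ult = c·N_c + q·N_q
     = 36 × 5.14 + 13.3 × 1
     = 185.04 + 13.3 = 198.34 kPa.

q_ult ≈ 198 kPa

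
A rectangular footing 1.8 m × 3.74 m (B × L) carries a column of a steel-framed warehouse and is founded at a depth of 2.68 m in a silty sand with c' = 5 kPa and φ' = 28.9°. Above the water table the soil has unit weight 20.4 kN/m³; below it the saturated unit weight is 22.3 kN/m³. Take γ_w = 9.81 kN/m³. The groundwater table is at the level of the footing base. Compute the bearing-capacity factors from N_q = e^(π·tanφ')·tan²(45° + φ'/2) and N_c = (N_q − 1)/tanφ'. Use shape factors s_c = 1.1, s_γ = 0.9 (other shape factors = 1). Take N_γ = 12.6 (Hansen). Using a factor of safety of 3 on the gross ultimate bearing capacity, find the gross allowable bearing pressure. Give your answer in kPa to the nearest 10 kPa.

N_q = e^(π·tan28.9°)·tan²(59.45°) = 16.26; N_c = (N_q − 1)/tanφ' = 27.65.
q = γ·D_f = 20.4 × 2.68 = 54.672 kPa.
For the ½γBN_γ term take γ' = 22.3 − 9.81 = 12.49 kN/m³ (soil below base is submerged).
c·N_c·s_c = 5 × 27.645 × 1.1 = 152.05 kPa
q·N_q = 54.672 × 16.261 = 889.02 kPa
0.5·γ·B·N_γ·s_γ = 0.5 × 12.49 × 1.8 × 12.6 × 0.9 = 127.47 kPa
q_ult = 152.05 + 889.02 + 127.47 = 1168.5 kPa.
q_all = 1168.5 / 3 = 389.51 kPa.

q_all ≈ 390 kPa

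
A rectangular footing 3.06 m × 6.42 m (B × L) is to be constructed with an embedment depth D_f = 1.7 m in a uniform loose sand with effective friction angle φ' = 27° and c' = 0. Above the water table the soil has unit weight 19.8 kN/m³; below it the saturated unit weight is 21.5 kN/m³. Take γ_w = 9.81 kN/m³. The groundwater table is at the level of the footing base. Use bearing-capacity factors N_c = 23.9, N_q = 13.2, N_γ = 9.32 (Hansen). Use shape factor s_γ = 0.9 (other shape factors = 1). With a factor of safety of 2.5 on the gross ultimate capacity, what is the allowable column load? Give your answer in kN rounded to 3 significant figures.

P_all ≈ 4670 kN

Effective surcharge at the founding depth q = γ·D_f = 19.8 × 1.7 = 33.66 kPa.
The water table coincides with the base, so in the self-weight term γ → γ' = 11.69 kN/m³.
q_ult = q·N_q + 0.5·γ·B·N_γ·s_γ
     = 33.66 × 13.2 + 0.5 × 11.69 × 3.06 × 9.32 × 0.9
     = 444.31 + 150.03 = 594.34 kPa.
Gross allowable pressure q_all = 594.34 / 2.5 = 237.73 kPa.
Footing area = 19.6452 m², so allowable column load = 237.73 × 19.6452 = 4670.3 kN.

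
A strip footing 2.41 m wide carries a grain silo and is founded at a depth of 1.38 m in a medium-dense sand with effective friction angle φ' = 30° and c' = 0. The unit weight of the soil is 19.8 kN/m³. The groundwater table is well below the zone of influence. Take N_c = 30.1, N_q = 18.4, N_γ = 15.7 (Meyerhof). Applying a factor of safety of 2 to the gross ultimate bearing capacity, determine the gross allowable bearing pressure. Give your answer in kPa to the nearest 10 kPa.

Effective surcharge at the founding depth q = γ·D_f = 19.8 × 1.38 = 27.324 kPa.
q_ult = q·N_q + 0.5·γ·B·N_γ
     = 27.324 × 18.4 + 0.5 × 19.8 × 2.41 × 15.7
     = 502.76 + 374.59 = 877.35 kPa.
q_all = q_ult / FS = 877.35 / 2 = 438.67 kPa.

q_all ≈ 440 kPa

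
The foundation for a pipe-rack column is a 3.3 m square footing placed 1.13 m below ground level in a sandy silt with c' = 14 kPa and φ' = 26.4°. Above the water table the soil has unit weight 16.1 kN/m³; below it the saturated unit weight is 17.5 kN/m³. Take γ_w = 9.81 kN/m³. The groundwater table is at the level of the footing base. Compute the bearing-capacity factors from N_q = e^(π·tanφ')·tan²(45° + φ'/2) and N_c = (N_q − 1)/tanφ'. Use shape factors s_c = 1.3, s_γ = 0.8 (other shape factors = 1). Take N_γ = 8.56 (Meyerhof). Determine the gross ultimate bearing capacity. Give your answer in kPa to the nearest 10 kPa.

tan26.4° = 0.4964, so N_q = e^(π×0.4964)·tan²(58.2°) = 4.756 × 2.601 = 12.37.
N_c = (12.37 − 1)/tan26.4° = 22.91.
Overburden at base level: q = 16.1 × 1.13 = 18.193 kPa.
Below the base the soil is submerged, so the ½γBN_γ term uses γ' = 17.5 − 9.81 = 7.69 kN/m³.
Cohesion term c·N_c·s_c = 14 × 22.91 × 1.3 = 416.96 kPa; surcharge term q·N_q = 18.193 × 12.373 = 225.1 kPa; self-weight term 0.5·γ·B·N_γ·s_γ = 0.5 × 7.69 × 3.3 × 8.56 × 0.8 = 86.891 kPa.
q_ult = 416.96 + 225.1 + 86.891 = 728.95 kPa.

q_ult ≈ 730 kPa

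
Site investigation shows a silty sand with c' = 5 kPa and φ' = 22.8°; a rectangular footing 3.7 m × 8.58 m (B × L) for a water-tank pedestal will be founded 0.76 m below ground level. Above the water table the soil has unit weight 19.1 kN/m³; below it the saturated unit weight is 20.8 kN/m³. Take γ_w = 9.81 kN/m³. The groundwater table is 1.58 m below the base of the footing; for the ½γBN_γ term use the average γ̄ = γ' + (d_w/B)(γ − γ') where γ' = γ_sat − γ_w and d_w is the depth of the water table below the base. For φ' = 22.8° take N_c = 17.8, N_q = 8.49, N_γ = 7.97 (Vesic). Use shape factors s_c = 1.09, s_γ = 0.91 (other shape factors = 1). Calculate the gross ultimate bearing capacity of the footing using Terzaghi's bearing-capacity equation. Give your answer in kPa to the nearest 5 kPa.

q_ult ≈ 415 kPa

Overburden at base level: q = 19.1 × 0.76 = 14.516 kPa.
The water table is 1.58 m below the base (< B = 3.7 m), so the ½γBN_γ term uses γ̄ = γ' + (d_w/B)(γ − γ') = 10.99 + (1.58/3.7)(19.1 − 10.99) = 14.453 kN/m³.
Cohesion term c·N_c·s_c = 5 × 17.8 × 1.09 = 97.01 kPa; surcharge term q·N_q = 14.516 × 8.49 = 123.24 kPa; self-weight term 0.5·γ·B·N_γ·s_γ = 0.5 × 14.453 × 3.7 × 7.97 × 0.91 = 193.93 kPa.
q_ult = 97.01 + 123.24 + 193.93 = 414.18 kPa.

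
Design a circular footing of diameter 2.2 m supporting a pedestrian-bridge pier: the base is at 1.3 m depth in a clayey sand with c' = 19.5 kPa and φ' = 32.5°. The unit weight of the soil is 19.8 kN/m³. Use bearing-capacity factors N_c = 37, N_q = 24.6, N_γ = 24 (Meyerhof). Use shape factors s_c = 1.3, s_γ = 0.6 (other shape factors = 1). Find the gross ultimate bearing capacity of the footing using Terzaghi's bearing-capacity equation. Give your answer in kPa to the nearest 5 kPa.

q = γ·D_f = 19.8 × 1.3 = 25.74 kPa.
c·N_c·s_c = 19.5 × 37 × 1.3 = 937.95 kPa
q·N_q = 25.74 × 24.6 = 633.2 kPa
0.5·γ·B·N_γ·s_γ = 0.5 × 19.8 × 2.2 × 24 × 0.6 = 313.63 kPa
q_ult = 937.95 + 633.2 + 313.63 = 1884.8 kPa.

q_ult ≈ 1885 kPa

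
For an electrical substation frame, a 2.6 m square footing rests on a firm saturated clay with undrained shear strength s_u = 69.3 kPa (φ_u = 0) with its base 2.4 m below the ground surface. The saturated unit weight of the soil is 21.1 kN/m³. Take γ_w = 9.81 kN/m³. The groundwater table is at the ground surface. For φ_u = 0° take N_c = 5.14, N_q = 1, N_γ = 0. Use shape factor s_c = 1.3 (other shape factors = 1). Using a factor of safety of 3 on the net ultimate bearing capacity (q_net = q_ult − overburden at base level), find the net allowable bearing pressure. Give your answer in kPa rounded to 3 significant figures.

q_all(net) ≈ 154 kPa

With the water table at the surface the whole profile is submerged: γ' = 21.1 − 9.81 = 11.29 kN/m³, so q = γ'·D_f = 27.096 kPa.
q_ult = c·N_c·s_c + q·N_q
     = 69.3 × 5.14 × 1.3 + 27.096 × 1
     = 463.06 + 27.096 = 490.16 kPa.
q_net = 490.16 − 27.096 = 463.06 kPa.
q_all(net) = 463.06 / 3 = 154.35 kPa.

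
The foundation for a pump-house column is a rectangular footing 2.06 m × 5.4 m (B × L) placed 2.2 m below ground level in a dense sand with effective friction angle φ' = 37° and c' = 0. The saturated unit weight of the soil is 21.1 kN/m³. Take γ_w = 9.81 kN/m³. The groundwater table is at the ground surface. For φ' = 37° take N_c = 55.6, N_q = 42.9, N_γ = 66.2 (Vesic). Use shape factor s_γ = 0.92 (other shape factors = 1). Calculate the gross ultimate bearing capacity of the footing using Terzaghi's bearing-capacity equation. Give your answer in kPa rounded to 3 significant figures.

q_ult ≈ 1770 kPa

With the water table at the surface the whole profile is submerged: γ' = 21.1 − 9.81 = 11.29 kN/m³, so q = γ'·D_f = 24.838 kPa; the same γ' applies in the ½γBN_γ term.
q_ult = q·N_q + 0.5·γ·B·N_γ·s_γ
     = 24.838 × 42.9 + 0.5 × 11.29 × 2.06 × 66.2 × 0.92
     = 1065.6 + 708.23 = 1773.8 kPa.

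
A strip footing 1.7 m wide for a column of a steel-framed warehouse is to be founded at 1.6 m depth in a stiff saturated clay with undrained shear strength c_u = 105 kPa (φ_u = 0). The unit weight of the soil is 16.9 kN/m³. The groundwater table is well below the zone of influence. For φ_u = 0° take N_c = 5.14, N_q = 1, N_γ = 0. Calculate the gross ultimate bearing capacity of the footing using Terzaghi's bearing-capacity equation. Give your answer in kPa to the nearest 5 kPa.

q_ult ≈ 565 kPa

Effective surcharge at the founding depth q = γ·D_f = 16.9 × 1.6 = 27.04 kPa.
q_ult = c·N_c + q·N_q
     = 105 × 5.14 + 27.04 × 1
     = 539.7 + 27.04 = 566.74 kPa.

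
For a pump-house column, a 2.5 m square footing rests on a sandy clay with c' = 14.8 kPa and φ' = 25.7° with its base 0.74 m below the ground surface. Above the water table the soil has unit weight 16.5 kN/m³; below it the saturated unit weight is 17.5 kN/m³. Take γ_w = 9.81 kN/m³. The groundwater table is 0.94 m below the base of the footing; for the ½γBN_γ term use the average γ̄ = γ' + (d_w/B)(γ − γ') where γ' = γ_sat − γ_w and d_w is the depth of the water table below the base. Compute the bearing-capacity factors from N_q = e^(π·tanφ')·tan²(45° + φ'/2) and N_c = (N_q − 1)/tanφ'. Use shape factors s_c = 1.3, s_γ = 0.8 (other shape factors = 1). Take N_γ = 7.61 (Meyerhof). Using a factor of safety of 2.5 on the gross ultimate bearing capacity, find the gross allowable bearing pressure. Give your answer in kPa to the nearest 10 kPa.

N_q = e^(π·tan25.7°)·tan²(57.85°) = 11.48; N_c = (N_q − 1)/tanφ' = 21.78.
Overburden at base level: q = 16.5 × 0.74 = 12.21 kPa.
The water table is 0.94 m below the base (< B = 2.5 m), so the ½γBN_γ term uses γ̄ = γ' + (d_w/B)(γ − γ') = 7.69 + (0.94/2.5)(16.5 − 7.69) = 11.003 kN/m³.
Cohesion term c·N_c·s_c = 14.8 × 21.779 × 1.3 = 419.03 kPa; surcharge term q·N_q = 12.21 × 11.481 = 140.19 kPa; self-weight term 0.5·γ·B·N_γ·s_γ = 0.5 × 11.003 × 2.5 × 7.61 × 0.8 = 83.729 kPa.
q_ult = 419.03 + 140.19 + 83.729 = 642.94 kPa.
q_all = 642.94 / 2.5 = 257.18 kPa.

q_all ≈ 260 kPa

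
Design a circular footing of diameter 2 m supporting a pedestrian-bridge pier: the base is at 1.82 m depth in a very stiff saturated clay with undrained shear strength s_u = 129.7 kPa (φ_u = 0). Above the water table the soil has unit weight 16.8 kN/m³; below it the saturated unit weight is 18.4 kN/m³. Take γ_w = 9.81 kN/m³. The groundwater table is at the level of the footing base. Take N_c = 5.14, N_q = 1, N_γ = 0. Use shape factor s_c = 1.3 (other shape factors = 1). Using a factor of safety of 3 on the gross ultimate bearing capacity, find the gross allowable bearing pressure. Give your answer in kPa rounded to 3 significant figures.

q_all ≈ 299 kPa

Overburden at base level: q = 16.8 × 1.82 = 30.576 kPa.
Cohesion term c·N_c·s_c = 129.7 × 5.14 × 1.3 = 866.66 kPa; surcharge term q·N_q = 30.576 × 1 = 30.576 kPa.
q_ult = 866.66 + 30.576 = 897.23 kPa.
q_all = 897.23 / 3 = 299.08 kPa.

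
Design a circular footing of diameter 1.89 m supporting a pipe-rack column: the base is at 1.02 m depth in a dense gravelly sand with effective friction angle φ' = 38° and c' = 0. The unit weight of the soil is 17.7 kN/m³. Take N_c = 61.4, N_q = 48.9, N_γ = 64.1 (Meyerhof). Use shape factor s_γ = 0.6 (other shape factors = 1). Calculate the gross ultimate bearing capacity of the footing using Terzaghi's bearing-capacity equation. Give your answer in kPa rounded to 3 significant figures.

q = γ·D_f = 17.7 × 1.02 = 18.054 kPa.
q·N_q = 18.054 × 48.9 = 882.84 kPa
0.5·γ·B·N_γ·s_γ = 0.5 × 17.7 × 1.89 × 64.1 × 0.6 = 643.3 kPa
q_ult = 882.84 + 643.3 = 1526.1 kPa.

q_ult ≈ 1530 kPa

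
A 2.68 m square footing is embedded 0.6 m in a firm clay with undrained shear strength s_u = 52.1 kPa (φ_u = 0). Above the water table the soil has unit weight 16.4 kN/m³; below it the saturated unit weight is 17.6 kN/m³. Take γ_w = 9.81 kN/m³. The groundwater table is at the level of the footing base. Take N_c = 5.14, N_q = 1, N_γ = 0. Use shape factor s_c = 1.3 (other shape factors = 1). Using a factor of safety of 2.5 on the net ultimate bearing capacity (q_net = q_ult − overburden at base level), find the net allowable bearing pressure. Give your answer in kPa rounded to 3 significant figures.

q_all(net) ≈ 139 kPa

Effective surcharge at the founding depth q = γ·D_f = 16.4 × 0.6 = 9.84 kPa.
q_ult = c·N_c·s_c + q·N_q
     = 52.1 × 5.14 × 1.3 + 9.84 × 1
     = 348.13 + 9.84 = 357.97 kPa.
q_net = 357.97 − 9.84 = 348.13 kPa.
q_all(net) = 348.13 / 2.5 = 139.25 kPa.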